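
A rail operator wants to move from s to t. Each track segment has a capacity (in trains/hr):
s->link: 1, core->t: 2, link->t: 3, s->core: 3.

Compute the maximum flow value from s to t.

Augment s->core->t: bottleneck 2. Total 2.
Augment s->link->t: bottleneck 1. Total 3.
No augmenting path remains in the residual graph.

3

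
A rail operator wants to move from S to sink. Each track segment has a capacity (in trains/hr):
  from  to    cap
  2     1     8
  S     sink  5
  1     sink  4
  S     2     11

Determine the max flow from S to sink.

9

Augment S->sink: bottleneck 5. Total 5.
Augment S->2->1->sink: bottleneck 4. Total 9.
No augmenting path remains in the residual graph.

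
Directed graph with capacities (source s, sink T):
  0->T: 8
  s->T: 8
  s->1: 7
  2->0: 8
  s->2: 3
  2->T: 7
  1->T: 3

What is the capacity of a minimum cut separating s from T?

Max flow = 14 (via 3 augmenting paths).
In the residual at optimum, the set reachable from s is {1, s}.
Cut edges: s->2 (cap 3), s->T (cap 8), 1->T (cap 3). Sum = 14.

14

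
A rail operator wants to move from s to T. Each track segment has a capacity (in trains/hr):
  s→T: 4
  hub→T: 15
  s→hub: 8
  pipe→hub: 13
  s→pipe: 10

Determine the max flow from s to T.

Augment s→T: bottleneck 4. Total 4.
Augment s→hub→T: bottleneck 8. Total 12.
Augment s→pipe→hub→T: bottleneck 7. Total 19.
No augmenting path remains in the residual graph.

19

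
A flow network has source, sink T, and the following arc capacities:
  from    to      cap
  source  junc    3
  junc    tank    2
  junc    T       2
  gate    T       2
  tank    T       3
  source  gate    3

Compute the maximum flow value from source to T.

5

Augment source→junc→T: bottleneck 2. Total 2.
Augment source→gate→T: bottleneck 2. Total 4.
Augment source→junc→tank→T: bottleneck 1. Total 5.
No augmenting path remains in the residual graph.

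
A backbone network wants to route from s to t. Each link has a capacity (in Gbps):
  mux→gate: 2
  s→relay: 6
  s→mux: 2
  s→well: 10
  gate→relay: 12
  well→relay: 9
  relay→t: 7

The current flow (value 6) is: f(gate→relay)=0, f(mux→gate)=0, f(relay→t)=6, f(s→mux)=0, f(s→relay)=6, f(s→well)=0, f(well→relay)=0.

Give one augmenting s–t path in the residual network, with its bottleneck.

s→well→relay→t, bottleneck 1

Residual along s→well→relay→t: s→well: 10, well→relay: 9, relay→t: 1.
Bottleneck = min = 1.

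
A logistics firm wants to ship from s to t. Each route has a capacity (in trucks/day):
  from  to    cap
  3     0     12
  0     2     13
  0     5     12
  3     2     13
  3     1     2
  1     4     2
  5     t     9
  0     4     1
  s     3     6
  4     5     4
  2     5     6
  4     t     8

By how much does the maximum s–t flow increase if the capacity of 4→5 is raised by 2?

0

Original max flow = 6.
Edge 4→5 does not cross the min cut (source side {s}), so extra capacity there cannot help.
New max flow = 6. Increase = 0.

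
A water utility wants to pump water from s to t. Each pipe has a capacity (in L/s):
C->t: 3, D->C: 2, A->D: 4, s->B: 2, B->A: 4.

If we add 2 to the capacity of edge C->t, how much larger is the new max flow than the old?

Original max flow = 2.
Edge C->t does not cross the min cut (source side {s}), so extra capacity there cannot help.
New max flow = 2. Increase = 0.

0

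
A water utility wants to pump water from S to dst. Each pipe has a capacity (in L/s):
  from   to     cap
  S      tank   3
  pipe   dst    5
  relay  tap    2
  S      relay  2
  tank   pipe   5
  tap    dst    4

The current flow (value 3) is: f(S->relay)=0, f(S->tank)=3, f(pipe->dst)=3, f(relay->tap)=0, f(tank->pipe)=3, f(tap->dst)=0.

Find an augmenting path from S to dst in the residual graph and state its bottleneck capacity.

Residual along S->relay->tap->dst: S->relay: 2, relay->tap: 2, tap->dst: 4.
Bottleneck = min = 2.

S->relay->tap->dst, bottleneck 2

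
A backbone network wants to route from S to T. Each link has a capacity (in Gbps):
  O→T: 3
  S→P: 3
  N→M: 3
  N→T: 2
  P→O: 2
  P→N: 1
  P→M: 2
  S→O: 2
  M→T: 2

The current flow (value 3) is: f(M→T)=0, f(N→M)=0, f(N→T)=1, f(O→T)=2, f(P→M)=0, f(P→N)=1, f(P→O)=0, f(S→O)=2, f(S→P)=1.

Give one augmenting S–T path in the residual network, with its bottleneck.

Residual along S→P→O→T: S→P: 2, P→O: 2, O→T: 1.
Bottleneck = min = 1.

S→P→O→T, bottleneck 1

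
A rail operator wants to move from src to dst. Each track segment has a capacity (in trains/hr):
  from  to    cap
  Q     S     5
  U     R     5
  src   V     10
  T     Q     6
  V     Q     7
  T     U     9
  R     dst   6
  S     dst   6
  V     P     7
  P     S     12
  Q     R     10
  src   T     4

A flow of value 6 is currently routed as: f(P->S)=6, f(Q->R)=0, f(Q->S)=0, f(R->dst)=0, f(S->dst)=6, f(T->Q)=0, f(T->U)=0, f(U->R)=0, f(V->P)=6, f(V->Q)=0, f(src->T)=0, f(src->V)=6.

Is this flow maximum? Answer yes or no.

Residual path src->V->Q->R->dst has bottleneck 4 > 0.
Pushing 4 along it raises the flow to 10, so the given flow is not maximum.

No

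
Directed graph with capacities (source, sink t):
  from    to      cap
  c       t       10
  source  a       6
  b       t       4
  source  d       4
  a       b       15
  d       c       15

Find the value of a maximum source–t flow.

8

Augment source->d->c->t: bottleneck 4. Total 4.
Augment source->a->b->t: bottleneck 4. Total 8.
No augmenting path remains in the residual graph.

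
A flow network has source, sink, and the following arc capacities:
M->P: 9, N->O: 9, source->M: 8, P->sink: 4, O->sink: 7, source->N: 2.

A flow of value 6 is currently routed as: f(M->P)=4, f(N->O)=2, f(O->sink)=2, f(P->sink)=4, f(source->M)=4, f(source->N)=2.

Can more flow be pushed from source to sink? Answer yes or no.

Residual reachable from source: {M, P, source}; sink is not reachable.
Saturated cut: source->N, P->sink with total capacity 6 = current flow value. Flow is maximum.

No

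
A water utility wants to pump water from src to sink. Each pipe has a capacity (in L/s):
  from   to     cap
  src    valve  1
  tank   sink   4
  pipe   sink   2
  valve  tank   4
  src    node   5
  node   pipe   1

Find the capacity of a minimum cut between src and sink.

Max flow = 2 (via 2 augmenting paths).
In the residual at optimum, the set reachable from src is {node, src}.
Cut edges: node→pipe (cap 1), src→valve (cap 1). Sum = 2.

2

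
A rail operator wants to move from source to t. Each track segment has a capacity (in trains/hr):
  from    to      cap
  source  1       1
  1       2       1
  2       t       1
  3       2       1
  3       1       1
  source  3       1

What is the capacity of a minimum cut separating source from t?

1

Max flow = 1 (via 1 augmenting path).
In the residual at optimum, the set reachable from source is {1, 2, 3, source}.
Cut edges: 2->t (cap 1). Sum = 1.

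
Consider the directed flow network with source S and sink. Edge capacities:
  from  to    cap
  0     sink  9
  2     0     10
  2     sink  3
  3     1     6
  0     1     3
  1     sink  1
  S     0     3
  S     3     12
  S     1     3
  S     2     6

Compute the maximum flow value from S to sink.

Augment S→2→sink: bottleneck 3. Total 3.
Augment S→0→sink: bottleneck 3. Total 6.
Augment S→1→sink: bottleneck 1. Total 7.
Augment S→2→0→sink: bottleneck 3. Total 10.
No augmenting path remains in the residual graph.

10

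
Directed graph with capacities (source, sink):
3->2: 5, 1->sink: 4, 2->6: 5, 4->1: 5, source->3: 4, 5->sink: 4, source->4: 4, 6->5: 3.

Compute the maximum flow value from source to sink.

7

Augment source->4->1->sink: bottleneck 4. Total 4.
Augment source->3->2->6->5->sink: bottleneck 3. Total 7.
No augmenting path remains in the residual graph.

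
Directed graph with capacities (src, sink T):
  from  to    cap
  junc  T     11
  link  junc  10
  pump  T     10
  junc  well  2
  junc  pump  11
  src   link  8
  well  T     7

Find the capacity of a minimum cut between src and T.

8

Max flow = 8 (via 1 augmenting path).
In the residual at optimum, the set reachable from src is {src}.
Cut edges: src→link (cap 8). Sum = 8.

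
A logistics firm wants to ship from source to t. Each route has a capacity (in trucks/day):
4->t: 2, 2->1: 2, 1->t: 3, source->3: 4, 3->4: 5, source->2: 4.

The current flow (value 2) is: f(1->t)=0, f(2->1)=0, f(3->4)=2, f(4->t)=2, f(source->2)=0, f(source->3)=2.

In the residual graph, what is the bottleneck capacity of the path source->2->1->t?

2

Residual capacities along the path: source->2: 4, 2->1: 2, 1->t: 3.
Minimum is 2.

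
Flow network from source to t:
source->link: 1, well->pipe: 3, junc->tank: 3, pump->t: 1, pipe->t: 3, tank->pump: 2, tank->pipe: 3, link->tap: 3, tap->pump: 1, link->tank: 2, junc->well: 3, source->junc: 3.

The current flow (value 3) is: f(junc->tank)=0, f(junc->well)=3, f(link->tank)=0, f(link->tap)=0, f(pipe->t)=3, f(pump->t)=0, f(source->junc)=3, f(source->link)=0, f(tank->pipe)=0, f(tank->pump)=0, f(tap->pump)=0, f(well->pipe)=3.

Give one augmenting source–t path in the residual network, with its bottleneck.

source->link->tank->pump->t, bottleneck 1

Residual along source->link->tank->pump->t: source->link: 1, link->tank: 2, tank->pump: 2, pump->t: 1.
Bottleneck = min = 1.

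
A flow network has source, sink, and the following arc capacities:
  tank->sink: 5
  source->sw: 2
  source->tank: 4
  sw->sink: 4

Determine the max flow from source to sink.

6

Augment source->sw->sink: bottleneck 2. Total 2.
Augment source->tank->sink: bottleneck 4. Total 6.
No augmenting path remains in the residual graph.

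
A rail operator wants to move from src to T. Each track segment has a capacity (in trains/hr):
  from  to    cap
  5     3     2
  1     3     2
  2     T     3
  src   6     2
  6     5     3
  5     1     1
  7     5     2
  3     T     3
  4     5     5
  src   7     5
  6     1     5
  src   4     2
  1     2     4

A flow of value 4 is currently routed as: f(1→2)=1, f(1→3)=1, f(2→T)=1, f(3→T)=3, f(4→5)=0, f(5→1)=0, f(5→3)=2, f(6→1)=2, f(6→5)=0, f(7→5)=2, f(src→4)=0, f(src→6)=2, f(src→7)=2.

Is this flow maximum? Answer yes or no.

No

Residual path src→4→5→1→2→T has bottleneck 1 > 0.
Pushing 1 along it raises the flow to 5, so the given flow is not maximum.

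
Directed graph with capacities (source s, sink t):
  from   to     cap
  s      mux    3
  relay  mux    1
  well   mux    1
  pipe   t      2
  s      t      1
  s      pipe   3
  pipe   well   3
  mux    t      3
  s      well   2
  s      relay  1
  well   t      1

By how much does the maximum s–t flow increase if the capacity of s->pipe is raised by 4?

Original max flow = 7.
Edge s->pipe does not cross the min cut (source side {mux, pipe, relay, s, well}), so extra capacity there cannot help.
New max flow = 7. Increase = 0.

0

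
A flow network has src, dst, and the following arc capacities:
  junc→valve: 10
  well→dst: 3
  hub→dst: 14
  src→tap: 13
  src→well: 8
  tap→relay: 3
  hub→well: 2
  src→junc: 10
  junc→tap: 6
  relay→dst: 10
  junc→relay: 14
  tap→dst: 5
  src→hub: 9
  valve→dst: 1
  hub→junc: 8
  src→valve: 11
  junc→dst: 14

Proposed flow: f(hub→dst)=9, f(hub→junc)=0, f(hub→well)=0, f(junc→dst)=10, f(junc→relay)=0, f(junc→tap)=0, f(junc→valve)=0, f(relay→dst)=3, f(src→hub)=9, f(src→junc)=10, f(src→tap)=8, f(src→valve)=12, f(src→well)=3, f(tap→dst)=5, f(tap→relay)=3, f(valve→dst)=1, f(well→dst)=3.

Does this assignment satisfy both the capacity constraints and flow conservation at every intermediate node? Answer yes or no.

Capacity violated on src→valve: flow 12 > capacity 11.

No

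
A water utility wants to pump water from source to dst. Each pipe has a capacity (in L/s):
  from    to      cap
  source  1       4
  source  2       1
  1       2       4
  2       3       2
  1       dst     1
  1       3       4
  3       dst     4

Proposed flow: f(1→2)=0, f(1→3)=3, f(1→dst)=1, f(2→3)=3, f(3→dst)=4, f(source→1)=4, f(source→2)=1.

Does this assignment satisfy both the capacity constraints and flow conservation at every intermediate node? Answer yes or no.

No

Capacity violated on 2→3: flow 3 > capacity 2.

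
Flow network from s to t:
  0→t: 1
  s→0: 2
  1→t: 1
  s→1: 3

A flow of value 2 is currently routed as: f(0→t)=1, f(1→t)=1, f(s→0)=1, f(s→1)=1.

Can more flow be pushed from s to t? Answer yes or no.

No

Residual reachable from s: {0, 1, s}; t is not reachable.
Saturated cut: 0→t, 1→t with total capacity 2 = current flow value. Flow is maximum.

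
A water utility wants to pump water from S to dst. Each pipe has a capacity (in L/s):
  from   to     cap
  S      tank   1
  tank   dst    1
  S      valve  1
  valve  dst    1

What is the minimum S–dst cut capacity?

Max flow = 2 (via 2 augmenting paths).
In the residual at optimum, the set reachable from S is {S}.
Cut edges: S->tank (cap 1), S->valve (cap 1). Sum = 2.

2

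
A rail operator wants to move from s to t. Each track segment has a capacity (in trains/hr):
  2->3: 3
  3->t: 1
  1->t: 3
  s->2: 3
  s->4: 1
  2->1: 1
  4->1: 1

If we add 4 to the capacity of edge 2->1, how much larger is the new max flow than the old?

Original max flow = 3.
After raising cap(2->1), augmenting paths through that edge carry 1 more unit.
New max flow = 4. Increase = 1.

1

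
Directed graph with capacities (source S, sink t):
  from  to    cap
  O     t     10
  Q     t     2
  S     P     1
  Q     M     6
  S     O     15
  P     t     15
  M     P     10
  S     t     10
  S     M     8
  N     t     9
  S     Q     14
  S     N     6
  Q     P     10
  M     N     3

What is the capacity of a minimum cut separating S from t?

Max flow = 46 (via 8 augmenting paths).
In the residual at optimum, the set reachable from S is {M, O, P, Q, S}.
Cut edges: S->N (cap 6), S->t (cap 10), Q->t (cap 2), M->N (cap 3), O->t (cap 10), P->t (cap 15). Sum = 46.

46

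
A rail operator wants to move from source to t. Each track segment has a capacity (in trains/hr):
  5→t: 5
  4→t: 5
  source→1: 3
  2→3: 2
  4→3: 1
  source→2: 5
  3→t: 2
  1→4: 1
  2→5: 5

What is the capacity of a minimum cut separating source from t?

6

Max flow = 6 (via 2 augmenting paths).
In the residual at optimum, the set reachable from source is {1, source}.
Cut edges: source→2 (cap 5), 1→4 (cap 1). Sum = 6.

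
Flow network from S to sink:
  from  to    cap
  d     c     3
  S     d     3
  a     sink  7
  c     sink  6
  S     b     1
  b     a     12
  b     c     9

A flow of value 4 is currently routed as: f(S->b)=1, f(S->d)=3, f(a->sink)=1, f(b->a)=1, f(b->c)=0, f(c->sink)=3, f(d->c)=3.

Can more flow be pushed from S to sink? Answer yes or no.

No

Residual reachable from S: {S}; sink is not reachable.
Saturated cut: S->b, S->d with total capacity 4 = current flow value. Flow is maximum.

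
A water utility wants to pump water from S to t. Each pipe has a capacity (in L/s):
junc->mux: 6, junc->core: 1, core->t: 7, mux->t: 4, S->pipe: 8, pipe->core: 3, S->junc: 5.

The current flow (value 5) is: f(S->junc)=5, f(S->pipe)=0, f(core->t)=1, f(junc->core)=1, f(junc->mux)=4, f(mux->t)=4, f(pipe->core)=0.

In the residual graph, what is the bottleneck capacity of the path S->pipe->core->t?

Residual capacities along the path: S->pipe: 8, pipe->core: 3, core->t: 6.
Minimum is 3.

3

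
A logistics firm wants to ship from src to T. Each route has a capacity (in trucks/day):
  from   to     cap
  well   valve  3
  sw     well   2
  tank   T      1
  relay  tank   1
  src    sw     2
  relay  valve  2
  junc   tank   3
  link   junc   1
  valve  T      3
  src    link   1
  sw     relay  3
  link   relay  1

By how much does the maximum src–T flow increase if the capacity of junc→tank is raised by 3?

Original max flow = 3.
Edge junc→tank does not cross the min cut (source side {src}), so extra capacity there cannot help.
New max flow = 3. Increase = 0.

0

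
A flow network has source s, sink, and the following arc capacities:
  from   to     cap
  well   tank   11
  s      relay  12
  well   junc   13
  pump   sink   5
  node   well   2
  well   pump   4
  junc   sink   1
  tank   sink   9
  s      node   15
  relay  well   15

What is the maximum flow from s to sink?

14

Augment s->node->well->pump->sink: bottleneck 2. Total 2.
Augment s->relay->well->pump->sink: bottleneck 2. Total 4.
Augment s->relay->well->junc->sink: bottleneck 1. Total 5.
Augment s->relay->well->tank->sink: bottleneck 9. Total 14.
No augmenting path remains in the residual graph.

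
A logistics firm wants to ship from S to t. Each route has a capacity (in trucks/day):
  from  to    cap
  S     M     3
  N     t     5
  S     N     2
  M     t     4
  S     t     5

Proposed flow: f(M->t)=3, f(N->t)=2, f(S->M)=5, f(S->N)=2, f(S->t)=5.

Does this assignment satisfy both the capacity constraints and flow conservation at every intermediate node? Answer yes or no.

No

Capacity violated on S->M: flow 5 > capacity 3.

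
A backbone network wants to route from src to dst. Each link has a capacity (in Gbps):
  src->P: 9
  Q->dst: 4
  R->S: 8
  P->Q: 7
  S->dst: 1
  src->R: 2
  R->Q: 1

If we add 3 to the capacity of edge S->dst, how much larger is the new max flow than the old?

Original max flow = 5.
After raising cap(S->dst), augmenting paths through that edge carry 1 more unit.
New max flow = 6. Increase = 1.

1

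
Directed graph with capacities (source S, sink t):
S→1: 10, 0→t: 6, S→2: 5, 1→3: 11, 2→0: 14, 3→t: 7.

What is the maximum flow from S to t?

Augment S→2→0→t: bottleneck 5. Total 5.
Augment S→1→3→t: bottleneck 7. Total 12.
No augmenting path remains in the residual graph.

12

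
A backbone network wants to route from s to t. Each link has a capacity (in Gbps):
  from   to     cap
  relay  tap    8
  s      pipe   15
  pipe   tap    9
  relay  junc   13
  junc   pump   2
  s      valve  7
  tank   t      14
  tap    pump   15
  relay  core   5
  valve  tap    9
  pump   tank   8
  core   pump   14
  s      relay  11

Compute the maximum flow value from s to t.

Augment s→valve→tap→pump→tank→t: bottleneck 7. Total 7.
Augment s→pipe→tap→pump→tank→t: bottleneck 1. Total 8.
No augmenting path remains in the residual graph.

8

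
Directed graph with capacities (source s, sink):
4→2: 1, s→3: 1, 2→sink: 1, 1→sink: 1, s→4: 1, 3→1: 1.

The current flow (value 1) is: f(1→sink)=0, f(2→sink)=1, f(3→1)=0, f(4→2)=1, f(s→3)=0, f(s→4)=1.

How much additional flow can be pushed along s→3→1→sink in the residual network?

Residual capacities along the path: s→3: 1, 3→1: 1, 1→sink: 1.
Minimum is 1.

1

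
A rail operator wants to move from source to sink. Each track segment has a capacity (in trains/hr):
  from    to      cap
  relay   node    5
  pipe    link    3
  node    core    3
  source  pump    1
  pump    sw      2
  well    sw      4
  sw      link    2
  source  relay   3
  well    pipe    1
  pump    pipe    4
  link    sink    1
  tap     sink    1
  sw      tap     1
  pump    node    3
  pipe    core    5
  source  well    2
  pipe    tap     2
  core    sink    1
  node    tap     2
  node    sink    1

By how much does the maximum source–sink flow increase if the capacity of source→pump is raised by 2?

0

Original max flow = 4.
Edge source→pump does not cross the min cut (source side {core, link, node, pipe, pump, relay, source, sw, tap, well}), so extra capacity there cannot help.
New max flow = 4. Increase = 0.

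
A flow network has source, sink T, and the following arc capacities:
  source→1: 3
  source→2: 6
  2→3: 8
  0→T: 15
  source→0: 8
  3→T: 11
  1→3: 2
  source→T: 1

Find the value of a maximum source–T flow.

17

Augment source→T: bottleneck 1. Total 1.
Augment source→0→T: bottleneck 8. Total 9.
Augment source→2→3→T: bottleneck 6. Total 15.
Augment source→1→3→T: bottleneck 2. Total 17.
No augmenting path remains in the residual graph.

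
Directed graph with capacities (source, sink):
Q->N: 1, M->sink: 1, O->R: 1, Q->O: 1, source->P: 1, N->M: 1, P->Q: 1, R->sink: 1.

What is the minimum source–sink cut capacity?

1

Max flow = 1 (via 1 augmenting path).
In the residual at optimum, the set reachable from source is {source}.
Cut edges: source->P (cap 1). Sum = 1.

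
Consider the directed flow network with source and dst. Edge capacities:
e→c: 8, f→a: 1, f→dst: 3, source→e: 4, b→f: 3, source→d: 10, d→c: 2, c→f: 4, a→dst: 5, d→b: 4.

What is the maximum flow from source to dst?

4

Augment source→e→c→f→dst: bottleneck 3. Total 3.
Augment source→e→c→f→a→dst: bottleneck 1. Total 4.
No augmenting path remains in the residual graph.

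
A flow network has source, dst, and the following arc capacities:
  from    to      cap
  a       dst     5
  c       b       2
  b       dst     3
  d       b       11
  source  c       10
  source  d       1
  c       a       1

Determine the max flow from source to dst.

Augment source→c→a→dst: bottleneck 1. Total 1.
Augment source→c→b→dst: bottleneck 2. Total 3.
Augment source→d→b→dst: bottleneck 1. Total 4.
No augmenting path remains in the residual graph.

4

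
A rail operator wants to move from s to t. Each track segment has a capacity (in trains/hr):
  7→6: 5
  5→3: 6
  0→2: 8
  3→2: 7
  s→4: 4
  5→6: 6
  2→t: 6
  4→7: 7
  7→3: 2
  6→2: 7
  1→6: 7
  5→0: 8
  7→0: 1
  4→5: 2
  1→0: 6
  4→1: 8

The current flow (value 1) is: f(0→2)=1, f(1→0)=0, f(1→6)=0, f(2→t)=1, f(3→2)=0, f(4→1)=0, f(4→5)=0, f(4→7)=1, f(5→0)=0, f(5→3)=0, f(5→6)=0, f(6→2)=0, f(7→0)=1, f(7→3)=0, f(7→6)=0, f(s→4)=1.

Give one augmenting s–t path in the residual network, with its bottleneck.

Residual along s→4→7→3→2→t: s→4: 3, 4→7: 6, 7→3: 2, 3→2: 7, 2→t: 5.
Bottleneck = min = 2.

s→4→7→3→2→t, bottleneck 2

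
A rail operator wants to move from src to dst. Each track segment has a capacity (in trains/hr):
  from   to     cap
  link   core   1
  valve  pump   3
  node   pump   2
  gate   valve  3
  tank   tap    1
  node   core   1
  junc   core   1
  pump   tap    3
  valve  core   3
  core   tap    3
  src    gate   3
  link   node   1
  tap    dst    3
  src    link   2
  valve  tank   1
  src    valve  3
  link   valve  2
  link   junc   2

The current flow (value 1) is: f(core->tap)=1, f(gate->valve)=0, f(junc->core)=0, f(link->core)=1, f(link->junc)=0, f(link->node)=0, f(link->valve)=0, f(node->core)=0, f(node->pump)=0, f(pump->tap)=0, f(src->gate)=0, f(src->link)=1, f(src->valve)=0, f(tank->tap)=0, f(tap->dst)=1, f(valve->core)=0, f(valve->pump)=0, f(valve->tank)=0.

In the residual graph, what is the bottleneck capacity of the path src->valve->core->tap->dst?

Residual capacities along the path: src->valve: 3, valve->core: 3, core->tap: 2, tap->dst: 2.
Minimum is 2.

2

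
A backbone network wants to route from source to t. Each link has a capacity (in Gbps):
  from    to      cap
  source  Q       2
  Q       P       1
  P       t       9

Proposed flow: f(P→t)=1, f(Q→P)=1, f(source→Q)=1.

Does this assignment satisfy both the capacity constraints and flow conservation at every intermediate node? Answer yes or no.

Every edge has 0 ≤ f(e) ≤ cap(e).
At each intermediate node, inflow equals outflow.

Yes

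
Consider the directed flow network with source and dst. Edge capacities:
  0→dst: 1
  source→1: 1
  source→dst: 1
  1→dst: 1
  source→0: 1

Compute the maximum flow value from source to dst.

Augment source→dst: bottleneck 1. Total 1.
Augment source→0→dst: bottleneck 1. Total 2.
Augment source→1→dst: bottleneck 1. Total 3.
No augmenting path remains in the residual graph.

3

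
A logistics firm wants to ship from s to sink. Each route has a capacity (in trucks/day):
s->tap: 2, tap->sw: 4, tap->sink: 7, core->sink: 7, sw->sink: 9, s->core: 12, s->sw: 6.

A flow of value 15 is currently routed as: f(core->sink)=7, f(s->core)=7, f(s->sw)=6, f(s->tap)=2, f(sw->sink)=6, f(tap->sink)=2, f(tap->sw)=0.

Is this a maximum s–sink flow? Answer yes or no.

Yes

Residual reachable from s: {core, s}; sink is not reachable.
Saturated cut: s->tap, s->sw, core->sink with total capacity 15 = current flow value. Flow is maximum.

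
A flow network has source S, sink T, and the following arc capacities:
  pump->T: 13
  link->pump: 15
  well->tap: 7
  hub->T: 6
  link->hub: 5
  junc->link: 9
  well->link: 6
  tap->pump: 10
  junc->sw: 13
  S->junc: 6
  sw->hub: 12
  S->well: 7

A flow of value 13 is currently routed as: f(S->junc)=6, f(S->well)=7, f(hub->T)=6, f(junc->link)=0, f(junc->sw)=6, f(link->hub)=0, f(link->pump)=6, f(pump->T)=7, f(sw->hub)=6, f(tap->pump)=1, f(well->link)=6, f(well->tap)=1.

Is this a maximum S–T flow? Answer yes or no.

Yes

Residual reachable from S: {S}; T is not reachable.
Saturated cut: S->junc, S->well with total capacity 13 = current flow value. Flow is maximum.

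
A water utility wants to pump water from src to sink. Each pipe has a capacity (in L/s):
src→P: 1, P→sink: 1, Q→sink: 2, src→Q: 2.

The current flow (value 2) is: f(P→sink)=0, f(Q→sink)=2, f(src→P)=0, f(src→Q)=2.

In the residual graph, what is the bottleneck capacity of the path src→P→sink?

Residual capacities along the path: src→P: 1, P→sink: 1.
Minimum is 1.

1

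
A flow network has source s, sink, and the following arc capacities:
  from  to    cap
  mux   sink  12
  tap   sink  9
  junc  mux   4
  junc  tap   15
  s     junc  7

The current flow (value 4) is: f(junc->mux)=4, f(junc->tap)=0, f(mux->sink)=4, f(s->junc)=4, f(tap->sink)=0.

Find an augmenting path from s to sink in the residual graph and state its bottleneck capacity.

Residual along s->junc->tap->sink: s->junc: 3, junc->tap: 15, tap->sink: 9.
Bottleneck = min = 3.

s->junc->tap->sink, bottleneck 3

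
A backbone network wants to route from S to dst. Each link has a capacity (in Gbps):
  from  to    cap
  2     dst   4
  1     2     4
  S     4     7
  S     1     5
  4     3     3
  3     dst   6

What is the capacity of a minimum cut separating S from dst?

Max flow = 7 (via 2 augmenting paths).
In the residual at optimum, the set reachable from S is {1, 4, S}.
Cut edges: 1->2 (cap 4), 4->3 (cap 3). Sum = 7.

7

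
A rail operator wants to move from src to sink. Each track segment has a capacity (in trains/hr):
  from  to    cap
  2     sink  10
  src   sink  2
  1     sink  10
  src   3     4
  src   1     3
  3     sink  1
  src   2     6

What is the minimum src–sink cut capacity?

12

Max flow = 12 (via 4 augmenting paths).
In the residual at optimum, the set reachable from src is {3, src}.
Cut edges: src→1 (cap 3), src→2 (cap 6), src→sink (cap 2), 3→sink (cap 1). Sum = 12.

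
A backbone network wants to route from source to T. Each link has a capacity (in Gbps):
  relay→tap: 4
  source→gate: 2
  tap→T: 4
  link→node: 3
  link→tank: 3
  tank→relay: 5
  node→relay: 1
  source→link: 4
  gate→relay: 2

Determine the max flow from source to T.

Augment source→gate→relay→tap→T: bottleneck 2. Total 2.
Augment source→link→tank→relay→tap→T: bottleneck 2. Total 4.
No augmenting path remains in the residual graph.

4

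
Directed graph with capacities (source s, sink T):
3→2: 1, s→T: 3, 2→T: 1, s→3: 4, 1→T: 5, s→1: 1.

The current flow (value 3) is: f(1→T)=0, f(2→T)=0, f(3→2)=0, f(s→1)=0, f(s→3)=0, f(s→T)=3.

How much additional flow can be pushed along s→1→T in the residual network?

Residual capacities along the path: s→1: 1, 1→T: 5.
Minimum is 1.

1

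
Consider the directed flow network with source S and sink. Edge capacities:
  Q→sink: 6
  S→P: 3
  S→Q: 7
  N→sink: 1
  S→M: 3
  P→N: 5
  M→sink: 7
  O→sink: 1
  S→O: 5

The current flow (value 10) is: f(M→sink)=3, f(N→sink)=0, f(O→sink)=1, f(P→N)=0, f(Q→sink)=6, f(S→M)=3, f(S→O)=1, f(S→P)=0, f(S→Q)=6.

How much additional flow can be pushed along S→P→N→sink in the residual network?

1

Residual capacities along the path: S→P: 3, P→N: 5, N→sink: 1.
Minimum is 1.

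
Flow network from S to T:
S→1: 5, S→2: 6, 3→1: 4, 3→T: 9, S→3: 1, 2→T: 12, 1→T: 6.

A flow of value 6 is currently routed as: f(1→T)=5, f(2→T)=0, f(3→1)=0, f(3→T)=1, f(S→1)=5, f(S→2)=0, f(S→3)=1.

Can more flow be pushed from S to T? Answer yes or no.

Yes

Residual path S→2→T has bottleneck 6 > 0.
Pushing 6 along it raises the flow to 12, so the given flow is not maximum.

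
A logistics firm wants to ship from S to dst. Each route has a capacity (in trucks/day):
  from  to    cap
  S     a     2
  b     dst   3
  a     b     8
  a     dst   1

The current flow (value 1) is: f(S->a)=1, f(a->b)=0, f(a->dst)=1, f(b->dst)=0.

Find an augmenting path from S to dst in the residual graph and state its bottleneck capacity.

S->a->b->dst, bottleneck 1

Residual along S->a->b->dst: S->a: 1, a->b: 8, b->dst: 3.
Bottleneck = min = 1.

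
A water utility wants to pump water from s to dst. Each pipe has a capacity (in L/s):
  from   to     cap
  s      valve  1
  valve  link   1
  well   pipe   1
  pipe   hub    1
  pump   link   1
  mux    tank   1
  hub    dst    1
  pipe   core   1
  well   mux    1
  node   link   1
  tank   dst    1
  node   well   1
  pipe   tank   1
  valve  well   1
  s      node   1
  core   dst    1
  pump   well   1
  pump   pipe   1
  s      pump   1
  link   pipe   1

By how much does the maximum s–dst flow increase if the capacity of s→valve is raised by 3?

Original max flow = 3.
Even with extra capacity on s→valve, another cut of capacity 3 remains binding.
New max flow = 3. Increase = 0.

0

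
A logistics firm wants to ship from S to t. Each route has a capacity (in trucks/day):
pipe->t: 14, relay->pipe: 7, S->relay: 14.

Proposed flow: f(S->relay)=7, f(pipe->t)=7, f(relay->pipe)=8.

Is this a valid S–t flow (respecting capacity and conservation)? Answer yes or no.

Capacity violated on relay->pipe: flow 8 > capacity 7.

No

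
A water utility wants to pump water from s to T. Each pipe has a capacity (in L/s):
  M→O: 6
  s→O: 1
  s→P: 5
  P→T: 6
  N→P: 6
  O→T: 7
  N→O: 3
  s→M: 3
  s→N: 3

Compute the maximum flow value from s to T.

12

Augment s→P→T: bottleneck 5. Total 5.
Augment s→O→T: bottleneck 1. Total 6.
Augment s→N→P→T: bottleneck 1. Total 7.
Augment s→N→O→T: bottleneck 2. Total 9.
Augment s→M→O→T: bottleneck 3. Total 12.
No augmenting path remains in the residual graph.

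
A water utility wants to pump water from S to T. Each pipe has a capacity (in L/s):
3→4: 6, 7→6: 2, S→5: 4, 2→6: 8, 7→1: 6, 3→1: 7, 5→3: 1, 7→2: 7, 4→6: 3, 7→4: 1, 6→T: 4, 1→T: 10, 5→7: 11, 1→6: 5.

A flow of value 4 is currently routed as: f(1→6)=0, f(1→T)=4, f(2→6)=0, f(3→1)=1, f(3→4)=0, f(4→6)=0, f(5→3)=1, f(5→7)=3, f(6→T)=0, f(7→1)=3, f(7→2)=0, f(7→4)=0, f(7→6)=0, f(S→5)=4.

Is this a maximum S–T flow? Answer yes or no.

Yes

Residual reachable from S: {S}; T is not reachable.
Saturated cut: S→5 with total capacity 4 = current flow value. Flow is maximum.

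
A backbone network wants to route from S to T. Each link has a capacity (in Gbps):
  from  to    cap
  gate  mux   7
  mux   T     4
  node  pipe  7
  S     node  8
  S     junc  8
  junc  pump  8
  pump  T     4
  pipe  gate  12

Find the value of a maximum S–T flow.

Augment S->junc->pump->T: bottleneck 4. Total 4.
Augment S->node->pipe->gate->mux->T: bottleneck 4. Total 8.
No augmenting path remains in the residual graph.

8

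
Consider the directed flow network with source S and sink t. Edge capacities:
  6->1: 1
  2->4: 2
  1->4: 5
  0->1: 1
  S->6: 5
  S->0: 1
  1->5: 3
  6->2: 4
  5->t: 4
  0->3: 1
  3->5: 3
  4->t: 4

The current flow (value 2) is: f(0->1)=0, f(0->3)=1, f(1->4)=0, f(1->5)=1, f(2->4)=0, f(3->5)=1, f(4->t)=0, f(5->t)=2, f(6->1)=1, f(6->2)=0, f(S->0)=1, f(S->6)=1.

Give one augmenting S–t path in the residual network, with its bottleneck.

Residual along S->6->2->4->t: S->6: 4, 6->2: 4, 2->4: 2, 4->t: 4.
Bottleneck = min = 2.

S->6->2->4->t, bottleneck 2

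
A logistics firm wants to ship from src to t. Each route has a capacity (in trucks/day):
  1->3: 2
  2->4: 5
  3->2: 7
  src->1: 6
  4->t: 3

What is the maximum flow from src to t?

2

Augment src->1->3->2->4->t: bottleneck 2. Total 2.
No augmenting path remains in the residual graph.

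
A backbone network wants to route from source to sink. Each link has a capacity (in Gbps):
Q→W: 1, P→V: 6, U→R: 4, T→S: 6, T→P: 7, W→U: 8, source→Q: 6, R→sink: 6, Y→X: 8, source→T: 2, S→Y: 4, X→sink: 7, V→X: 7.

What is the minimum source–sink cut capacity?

3

Max flow = 3 (via 2 augmenting paths).
In the residual at optimum, the set reachable from source is {Q, source}.
Cut edges: Q→W (cap 1), source→T (cap 2). Sum = 3.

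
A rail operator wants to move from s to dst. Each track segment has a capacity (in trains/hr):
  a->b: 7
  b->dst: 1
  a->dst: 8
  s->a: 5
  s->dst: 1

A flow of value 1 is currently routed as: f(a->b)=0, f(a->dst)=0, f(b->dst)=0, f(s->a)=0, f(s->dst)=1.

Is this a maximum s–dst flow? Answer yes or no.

Residual path s->a->dst has bottleneck 5 > 0.
Pushing 5 along it raises the flow to 6, so the given flow is not maximum.

No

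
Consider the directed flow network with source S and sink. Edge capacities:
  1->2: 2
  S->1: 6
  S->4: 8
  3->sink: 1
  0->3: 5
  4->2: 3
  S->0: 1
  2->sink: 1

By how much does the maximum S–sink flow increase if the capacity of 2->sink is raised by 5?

Original max flow = 2.
After raising cap(2->sink), augmenting paths through that edge carry 4 more units.
New max flow = 6. Increase = 4.

4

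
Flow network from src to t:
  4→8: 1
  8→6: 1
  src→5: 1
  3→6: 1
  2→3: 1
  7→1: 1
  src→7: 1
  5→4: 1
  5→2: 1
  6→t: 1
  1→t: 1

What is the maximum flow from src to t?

Augment src→7→1→t: bottleneck 1. Total 1.
Augment src→5→2→3→6→t: bottleneck 1. Total 2.
No augmenting path remains in the residual graph.

2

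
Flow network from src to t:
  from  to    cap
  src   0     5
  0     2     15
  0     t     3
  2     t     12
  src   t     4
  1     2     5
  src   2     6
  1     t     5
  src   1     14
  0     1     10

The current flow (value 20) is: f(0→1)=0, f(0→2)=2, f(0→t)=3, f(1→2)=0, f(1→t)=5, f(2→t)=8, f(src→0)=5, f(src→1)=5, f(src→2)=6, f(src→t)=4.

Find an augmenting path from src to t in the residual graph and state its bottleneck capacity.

Residual along src→1→2→t: src→1: 9, 1→2: 5, 2→t: 4.
Bottleneck = min = 4.

src→1→2→t, bottleneck 4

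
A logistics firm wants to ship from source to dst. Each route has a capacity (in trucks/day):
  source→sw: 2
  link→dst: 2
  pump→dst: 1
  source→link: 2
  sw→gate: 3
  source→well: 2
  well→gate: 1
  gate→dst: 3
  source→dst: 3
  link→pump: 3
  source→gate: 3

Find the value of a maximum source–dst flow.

Augment source→dst: bottleneck 3. Total 3.
Augment source→gate→dst: bottleneck 3. Total 6.
Augment source→link→dst: bottleneck 2. Total 8.
No augmenting path remains in the residual graph.

8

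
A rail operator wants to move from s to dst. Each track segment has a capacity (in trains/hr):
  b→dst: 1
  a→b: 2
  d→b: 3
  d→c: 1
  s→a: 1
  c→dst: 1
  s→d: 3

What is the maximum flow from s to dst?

2

Augment s→a→b→dst: bottleneck 1. Total 1.
Augment s→d→c→dst: bottleneck 1. Total 2.
No augmenting path remains in the residual graph.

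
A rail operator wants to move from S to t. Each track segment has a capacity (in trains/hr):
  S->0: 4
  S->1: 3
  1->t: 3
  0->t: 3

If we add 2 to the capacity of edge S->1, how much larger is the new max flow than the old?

0

Original max flow = 6.
Even with extra capacity on S->1, another cut of capacity 6 remains binding.
New max flow = 6. Increase = 0.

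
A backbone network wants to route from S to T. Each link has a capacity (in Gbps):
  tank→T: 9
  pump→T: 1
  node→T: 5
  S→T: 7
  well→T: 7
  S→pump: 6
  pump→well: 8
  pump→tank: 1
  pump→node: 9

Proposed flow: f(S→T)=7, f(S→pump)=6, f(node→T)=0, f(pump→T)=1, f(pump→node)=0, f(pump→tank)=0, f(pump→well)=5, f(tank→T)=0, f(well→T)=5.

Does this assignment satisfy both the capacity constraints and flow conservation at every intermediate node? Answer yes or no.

Every edge has 0 ≤ f(e) ≤ cap(e).
At each intermediate node, inflow equals outflow.

Yes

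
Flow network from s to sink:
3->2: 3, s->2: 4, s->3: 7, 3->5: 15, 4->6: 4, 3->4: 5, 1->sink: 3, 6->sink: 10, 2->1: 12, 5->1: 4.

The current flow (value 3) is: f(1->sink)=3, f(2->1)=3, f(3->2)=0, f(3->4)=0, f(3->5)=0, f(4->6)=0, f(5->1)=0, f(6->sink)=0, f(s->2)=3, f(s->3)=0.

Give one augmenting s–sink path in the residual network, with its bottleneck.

s->3->4->6->sink, bottleneck 4

Residual along s->3->4->6->sink: s->3: 7, 3->4: 5, 4->6: 4, 6->sink: 10.
Bottleneck = min = 4.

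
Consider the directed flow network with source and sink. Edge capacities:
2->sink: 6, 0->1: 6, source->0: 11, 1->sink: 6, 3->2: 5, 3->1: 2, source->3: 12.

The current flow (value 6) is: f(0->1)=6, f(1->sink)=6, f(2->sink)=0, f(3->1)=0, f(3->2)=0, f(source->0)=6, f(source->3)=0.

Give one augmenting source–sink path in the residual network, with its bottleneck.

source->3->2->sink, bottleneck 5

Residual along source->3->2->sink: source->3: 12, 3->2: 5, 2->sink: 6.
Bottleneck = min = 5.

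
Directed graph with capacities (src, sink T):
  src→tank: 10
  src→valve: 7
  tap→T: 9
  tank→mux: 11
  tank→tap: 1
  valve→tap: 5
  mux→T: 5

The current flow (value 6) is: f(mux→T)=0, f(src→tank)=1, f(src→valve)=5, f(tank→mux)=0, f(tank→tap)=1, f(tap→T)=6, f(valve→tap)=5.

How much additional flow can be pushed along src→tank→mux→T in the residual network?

Residual capacities along the path: src→tank: 9, tank→mux: 11, mux→T: 5.
Minimum is 5.

5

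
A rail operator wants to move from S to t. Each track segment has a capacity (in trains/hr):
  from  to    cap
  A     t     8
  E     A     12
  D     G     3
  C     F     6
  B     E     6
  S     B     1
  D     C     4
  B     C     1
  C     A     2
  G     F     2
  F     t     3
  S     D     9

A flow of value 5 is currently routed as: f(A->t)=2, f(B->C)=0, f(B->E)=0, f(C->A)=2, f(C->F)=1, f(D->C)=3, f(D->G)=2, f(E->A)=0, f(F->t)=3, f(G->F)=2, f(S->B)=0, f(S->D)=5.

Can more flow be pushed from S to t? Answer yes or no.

Yes

Residual path S->B->E->A->t has bottleneck 1 > 0.
Pushing 1 along it raises the flow to 6, so the given flow is not maximum.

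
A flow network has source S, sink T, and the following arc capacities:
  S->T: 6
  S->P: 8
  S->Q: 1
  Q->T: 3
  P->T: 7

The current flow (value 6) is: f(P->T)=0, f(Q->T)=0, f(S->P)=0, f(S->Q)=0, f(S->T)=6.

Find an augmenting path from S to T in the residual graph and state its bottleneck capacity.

S->Q->T, bottleneck 1

Residual along S->Q->T: S->Q: 1, Q->T: 3.
Bottleneck = min = 1.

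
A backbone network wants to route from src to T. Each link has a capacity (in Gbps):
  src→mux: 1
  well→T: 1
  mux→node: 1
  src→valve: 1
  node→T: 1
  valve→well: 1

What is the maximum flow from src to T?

Augment src→valve→well→T: bottleneck 1. Total 1.
Augment src→mux→node→T: bottleneck 1. Total 2.
No augmenting path remains in the residual graph.

2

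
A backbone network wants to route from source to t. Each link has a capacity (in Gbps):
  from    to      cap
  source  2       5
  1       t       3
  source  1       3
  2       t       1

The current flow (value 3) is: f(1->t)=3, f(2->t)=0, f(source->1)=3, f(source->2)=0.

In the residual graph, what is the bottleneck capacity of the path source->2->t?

1

Residual capacities along the path: source->2: 5, 2->t: 1.
Minimum is 1.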